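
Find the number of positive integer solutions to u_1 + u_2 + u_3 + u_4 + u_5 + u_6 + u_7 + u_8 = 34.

Substitute u'_i = u_i - 1 (so u'_i >= 0). Then sum u'_i = 34 - 8 = 26.
Stars and bars: C(26+8-1, 8-1) = C(33,7).

Final answer: C(33,7) = 4272048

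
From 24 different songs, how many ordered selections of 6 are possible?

P(24,6) = 24!/(24-6)! = 24!/18!.

Final answer: P(24,6) = 96909120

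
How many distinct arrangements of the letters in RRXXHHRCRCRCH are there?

Letters (C:3, H:3, R:5, X:2). Total letters: 13.
Permutations = 13!/(5! x 3! x 3! x 2!).

Final answer: 720720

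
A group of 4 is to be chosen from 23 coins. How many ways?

C(23,4) = 23!/(4! x (23-4)!).

Final answer: C(23,4) = 8855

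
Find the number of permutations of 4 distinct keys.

The number of ways to arrange 4 distinct objects is 4!.

Final answer: 4! = 24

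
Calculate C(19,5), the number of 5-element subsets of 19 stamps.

C(19,5) = 19!/(5! x 14!).

Final answer: \binom{19}{5} = 11628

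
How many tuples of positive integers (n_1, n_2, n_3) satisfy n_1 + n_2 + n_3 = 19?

Substitute n'_i = n_i - 1 (so n'_i >= 0). Then sum n'_i = 19 - 3 = 16.
Stars and bars: C(16+3-1, 3-1) = C(18,2).

Final answer: C(18,2) = 153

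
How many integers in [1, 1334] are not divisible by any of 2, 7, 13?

|div by 2|=667, |div by 7|=190, |div by 13|=102.
|div by 2&7|=95, |div by 2&13|=51, |div by 7&13|=14, |div by all|=7.
By inclusion-exclusion, divisible by at least one: 667+190+102-95-51-14+7 = 806.
Not divisible by any: 1334 - 806.

Final answer: 528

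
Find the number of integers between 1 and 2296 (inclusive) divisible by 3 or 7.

Multiples of 3: 765. Multiples of 7: 328. Of both (lcm=21): 109.
By inclusion-exclusion: 765 + 328 - 109.

Final answer: 984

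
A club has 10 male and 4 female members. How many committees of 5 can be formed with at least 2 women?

Sum over valid woman counts:
C(4,2)C(10,3) = 720
C(4,3)C(10,2) = 180
C(4,4)C(10,1) = 10
Total: 720 + 180 + 10.

Final answer: 910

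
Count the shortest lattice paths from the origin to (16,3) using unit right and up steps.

Each path has 16 right steps and 3 up steps in some order (19 steps total).
Choose which 3 of the 19 steps are up: C(19,3).

Final answer: C(19,3) = 969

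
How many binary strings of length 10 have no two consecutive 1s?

A valid string ends in 0 (append to any length-(n-1) valid string) or in 01 (append to any length-(n-2) valid string), so a(n) = a(n-1) + a(n-2) with a(1)=2, a(2)=3.
Building up term by term: a(1)=2, a(2)=3, a(3)=5, a(4)=8, a(5)=13, a(6)=21, a(7)=34, a(8)=55, a(9)=89, a(10)=144.

Final answer: 144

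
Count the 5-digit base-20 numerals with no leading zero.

Leading digit: 19 options (nonzero). Other 4 digit(s): 20 options each.
Total: 19 x 20^4.

Final answer: 3040000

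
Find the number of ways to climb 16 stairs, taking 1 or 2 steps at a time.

Condition on the final move: it is a 1-step (f(n-1) ways to get there) or a 2-step (f(n-2) ways), so f(n) = f(n-1) + f(n-2), with f(1)=1, f(2)=2.
Building up term by term: f(1)=1, f(2)=2, f(3)=3, f(4)=5, f(5)=8, f(6)=13, f(7)=21, f(8)=34, f(9)=55, f(10)=89, f(11)=144, f(12)=233, f(13)=377, f(14)=610, f(15)=987, f(16)=1597.

Final answer: 1597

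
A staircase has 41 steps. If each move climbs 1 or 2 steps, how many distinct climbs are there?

Condition on the final move: it is a 1-step (f(n-1) ways to get there) or a 2-step (f(n-2) ways), so f(n) = f(n-1) + f(n-2), with f(1)=1, f(2)=2.
Computing successive values: f(1)=1, f(2)=2, f(3)=3, f(4)=5, f(5)=8, f(6)=13, f(7)=21, f(8)=34, f(9)=55, f(10)=89, f(11)=144, f(12)=233, f(13)=377, f(14)=610, f(15)=987, f(16)=1597, f(17)=2584, f(18)=4181, f(19)=6765, f(20)=10946, f(21)=17711, f(22)=28657, f(23)=46368, f(24)=75025, f(25)=121393, f(26)=196418, f(27)=317811, f(28)=514229, f(29)=832040, f(30)=1346269, f(31)=2178309, f(32)=3524578, f(33)=5702887, f(34)=9227465, f(35)=14930352, f(36)=24157817, f(37)=39088169, f(38)=63245986, f(39)=102334155, f(40)=165580141, f(41)=267914296.

Final answer: 267914296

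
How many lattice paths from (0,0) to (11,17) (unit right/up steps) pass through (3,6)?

Paths (0,0)->(3,6): C(9,6) = 84.
Paths (3,6)->(11,17): C(19,11) = 75582.
By multiplication principle: 84 x 75582.

Final answer: 6348888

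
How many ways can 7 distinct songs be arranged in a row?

The number of ways to arrange 7 distinct objects is 7!.

Final answer: 7! = 5040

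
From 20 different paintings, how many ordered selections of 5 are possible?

P(20,5) = 20!/(20-5)! = 20!/15!.

Final answer: P(20,5) = 1860480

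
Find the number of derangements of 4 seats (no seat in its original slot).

Derangements satisfy D(n) = (n-1)(D(n-1) + D(n-2)), starting from D(0)=1, D(1)=0.
D(2) = 1 x (0 + 1) = 1
D(3) = 2 x (1 + 0) = 2
D(4) = 3 x (D(3) + D(2)) = 3 x (2 + 1)

Final answer: D(4) = 9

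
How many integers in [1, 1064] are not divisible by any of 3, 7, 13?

|div by 3|=354, |div by 7|=152, |div by 13|=81.
|div by 3&7|=50, |div by 3&13|=27, |div by 7&13|=11, |div by all|=3.
By inclusion-exclusion, divisible by at least one: 354+152+81-50-27-11+3 = 502.
Not divisible by any: 1064 - 502.

Final answer: 562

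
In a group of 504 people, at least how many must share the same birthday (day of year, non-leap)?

There are 365 possible values for birthday (day of year, non-leap). With 504 people and 365 categories, by pigeonhole: ceiling(504/365).

Final answer: 2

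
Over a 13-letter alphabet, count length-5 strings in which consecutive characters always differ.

First character: 13 choices. Each subsequent: 12 choices (must differ from the previous one).
Total: 13 x 12^4.

Final answer: 13 x 12^{4} = 269568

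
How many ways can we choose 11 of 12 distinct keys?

C(12,11) = 12!/(11! x 1!).

Final answer: \binom{12}{11} = 12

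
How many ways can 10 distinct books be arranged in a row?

The number of ways to arrange 10 distinct objects is 10!.

Final answer: 10! = 3628800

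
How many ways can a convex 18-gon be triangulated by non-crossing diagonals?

The structures are counted by the Catalan number C_n. Here n = 18 - 2 = 16.
C_n = C(2n,n)/(n+1), so C_{16} = C(32,16)/17 = 601080390/17.

Final answer: C_{16} = 35357670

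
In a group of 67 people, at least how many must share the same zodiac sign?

There are 12 possible values for zodiac sign. With 67 people and 12 categories, by pigeonhole: ceiling(67/12).

Final answer: 6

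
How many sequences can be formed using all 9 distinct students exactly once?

The number of ways to arrange 9 distinct objects is 9!.

Final answer: 9! = 362880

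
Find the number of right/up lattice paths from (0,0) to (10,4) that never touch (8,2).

Total paths to (10,4): C(14,4) = 1001.
Paths through (8,2): C(10,2) x C(4,2) = 270.
Avoiding (8,2): 1001 - 270.

Final answer: 731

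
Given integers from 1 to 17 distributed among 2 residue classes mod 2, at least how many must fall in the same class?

By pigeonhole with 17 objects and 2 categories: ceiling(17/2).

Final answer: 9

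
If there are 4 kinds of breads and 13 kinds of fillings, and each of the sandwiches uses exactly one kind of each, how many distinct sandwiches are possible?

By the multiplication principle: 4 x 13.

Final answer: 52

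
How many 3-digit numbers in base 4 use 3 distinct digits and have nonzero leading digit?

First digit: 3 (nonzero). Second: 3 (not first). Third: 2, etc.
Total: 3 x 3 x 2.

Final answer: 18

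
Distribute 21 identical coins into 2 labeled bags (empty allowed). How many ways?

Stars and bars: C(n+k-1, k-1) = C(22,1).

Final answer: C(22,1) = 22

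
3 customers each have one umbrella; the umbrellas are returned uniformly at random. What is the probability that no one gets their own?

Use the recurrence D(n) = (n-1)(D(n-1) + D(n-2)) with D(0)=1, D(1)=0.
Building up: D(2)=1, D(3)=2.
Total arrangements: 3! = 6.
Probability = D(3)/3! = 1/3.

Final answer: D(3)/3! = 2/6 = 0.333333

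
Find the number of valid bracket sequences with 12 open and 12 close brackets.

This is a standard Catalan-number count: the answer is C_n. Here n = 12 (pairs).
C_n = C(2n,n)/(n+1), so C_{12} = C(24,12)/13 = 2704156/13.

Final answer: C_{12} = 208012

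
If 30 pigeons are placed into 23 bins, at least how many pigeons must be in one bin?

By the pigeonhole principle: ceiling(30/23).

Final answer: 2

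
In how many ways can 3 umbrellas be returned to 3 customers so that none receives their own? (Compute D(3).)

D(n) = (n-1)(D(n-1) + D(n-2)), D(0)=1, D(1)=0.
D(2) = 1 x (0 + 1) = 1
D(3) = 2 x (D(2) + D(1)) = 2 x (1 + 0)

Final answer: D(3) = 2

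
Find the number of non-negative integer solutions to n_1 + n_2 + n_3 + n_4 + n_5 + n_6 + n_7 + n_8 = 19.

Stars and bars with 19 stars and 7 bars:
C(19+8-1, 8-1) = C(26,7).

Final answer: C(26,7) = 657800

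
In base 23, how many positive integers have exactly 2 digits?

Leading digit: 22 options (nonzero). Other 1 digit(s): 23 options each.
Total: 22 x 23^1.

Final answer: 506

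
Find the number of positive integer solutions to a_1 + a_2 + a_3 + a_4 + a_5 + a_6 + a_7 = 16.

Substitute a'_i = a_i - 1 (so a'_i >= 0). Then sum a'_i = 16 - 7 = 9.
Stars and bars: C(9+7-1, 7-1) = C(15,6).

Final answer: C(15,6) = 5005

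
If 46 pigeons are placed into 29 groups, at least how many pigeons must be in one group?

By the pigeonhole principle: ceiling(46/29).

Final answer: 2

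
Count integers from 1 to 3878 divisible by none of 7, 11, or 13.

|div by 7|=554, |div by 11|=352, |div by 13|=298.
|div by 7&11|=50, |div by 7&13|=42, |div by 11&13|=27, |div by all|=3.
By inclusion-exclusion, divisible by at least one: 554+352+298-50-42-27+3 = 1088.
Not divisible by any: 3878 - 1088.

Final answer: 2790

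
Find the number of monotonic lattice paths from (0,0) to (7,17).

Each path has 7 right steps and 17 up steps in some order (24 steps total).
Choose which 17 of the 24 steps are up: C(24,17).

Final answer: C(24,17) = 346104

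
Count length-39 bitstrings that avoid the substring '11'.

A valid string ends in 0 (append to any length-(n-1) valid string) or in 01 (append to any length-(n-2) valid string), so a(n) = a(n-1) + a(n-2) with a(1)=2, a(2)=3.
Computing successive values: a(1)=2, a(2)=3, a(3)=5, a(4)=8, a(5)=13, a(6)=21, a(7)=34, a(8)=55, a(9)=89, a(10)=144, a(11)=233, a(12)=377, a(13)=610, a(14)=987, a(15)=1597, a(16)=2584, a(17)=4181, a(18)=6765, a(19)=10946, a(20)=17711, a(21)=28657, a(22)=46368, a(23)=75025, a(24)=121393, a(25)=196418, a(26)=317811, a(27)=514229, a(28)=832040, a(29)=1346269, a(30)=2178309, a(31)=3524578, a(32)=5702887, a(33)=9227465, a(34)=14930352, a(35)=24157817, a(36)=39088169, a(37)=63245986, a(38)=102334155, a(39)=165580141.

Final answer: 165580141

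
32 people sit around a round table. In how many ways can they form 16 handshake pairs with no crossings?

This is a standard Catalan-number count: the answer is C_n. Here n = 32/2 = 16.
Using C_0 = 1 and C_(k+1) = C_k x 2(2k+1)/(k+2), build up term by term: C_1=1, C_2=2, C_3=5, C_4=14, C_5=42, C_6=132, C_7=429, C_8=1430, C_9=4862, C_10=16796, C_11=58786, C_12=208012, C_13=742900, C_14=2674440, C_15=9694845, C_16=35357670.

Final answer: C_{16} = 35357670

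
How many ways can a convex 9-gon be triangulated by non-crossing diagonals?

This is a standard Catalan-number count: the answer is C_n. Here n = 9 - 2 = 7.
C_n = C(2n,n) - C(2n,n+1), so C_{7} = C(14,7) - C(14,8) = 3432 - 3003.

Final answer: C_{7} = 429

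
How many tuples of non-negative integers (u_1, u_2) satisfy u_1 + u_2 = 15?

Stars and bars with 15 stars and 1 bars:
C(15+2-1, 2-1) = C(16,1).

Final answer: C(16,1) = 16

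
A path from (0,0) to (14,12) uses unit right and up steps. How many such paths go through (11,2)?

Paths (0,0)->(11,2): C(13,2) = 78.
Paths (11,2)->(14,12): C(13,10) = 286.
By multiplication principle: 78 x 286.

Final answer: 22308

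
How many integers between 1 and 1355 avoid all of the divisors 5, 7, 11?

|div by 5|=271, |div by 7|=193, |div by 11|=123.
|div by 5&7|=38, |div by 5&11|=24, |div by 7&11|=17, |div by all|=3.
By inclusion-exclusion, divisible by at least one: 271+193+123-38-24-17+3 = 511.
Not divisible by any: 1355 - 511.

Final answer: 844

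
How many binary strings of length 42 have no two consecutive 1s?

Let a(n) count valid strings. If the last bit is 0 the prefix is any valid string of length n-1; if it is 1 the string must end in 01 with a valid prefix of length n-2. So a(n) = a(n-1) + a(n-2), a(1)=2, a(2)=3.
Iterating the recurrence: a(1)=2, a(2)=3, a(3)=5, a(4)=8, a(5)=13, a(6)=21, a(7)=34, a(8)=55, a(9)=89, a(10)=144, a(11)=233, a(12)=377, a(13)=610, a(14)=987, a(15)=1597, a(16)=2584, a(17)=4181, a(18)=6765, a(19)=10946, a(20)=17711, a(21)=28657, a(22)=46368, a(23)=75025, a(24)=121393, a(25)=196418, a(26)=317811, a(27)=514229, a(28)=832040, a(29)=1346269, a(30)=2178309, a(31)=3524578, a(32)=5702887, a(33)=9227465, a(34)=14930352, a(35)=24157817, a(36)=39088169, a(37)=63245986, a(38)=102334155, a(39)=165580141, a(40)=267914296, a(41)=433494437, a(42)=701408733.

Final answer: 701408733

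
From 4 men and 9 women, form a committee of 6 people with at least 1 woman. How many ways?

Sum over valid woman counts:
C(9,2)C(4,4) = 36
C(9,3)C(4,3) = 336
C(9,4)C(4,2) = 756
C(9,5)C(4,1) = 504
C(9,6)C(4,0) = 84
Total: 36 + 336 + 756 + 504 + 84.

Final answer: 1716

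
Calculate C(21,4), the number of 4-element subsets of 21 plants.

C(21,4) = 21!/(4! x (21-4)!).

Final answer: C(21,4) = 5985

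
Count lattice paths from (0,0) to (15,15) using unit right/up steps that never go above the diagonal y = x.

Total monotonic paths to (15,15): C(30,15) = 155117520.
Paths that cross above y=x (reflection bijection): C(30,16) = 145422675.
Valid Dyck paths: 155117520 - 145422675.
(Equivalently, C_{15} = C(30,15)/16 = 155117520/16.)

Final answer: C_{15} = 9694845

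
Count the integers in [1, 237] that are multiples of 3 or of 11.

Multiples of 3: 79. Multiples of 11: 21. Of both (lcm=33): 7.
By inclusion-exclusion: 79 + 21 - 7.

Final answer: 93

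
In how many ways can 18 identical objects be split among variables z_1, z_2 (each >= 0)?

Stars and bars with 18 stars and 1 bars:
C(18+2-1, 2-1) = C(19,1).

Final answer: C(19,1) = 19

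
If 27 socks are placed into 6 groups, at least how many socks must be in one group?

By the pigeonhole principle: ceiling(27/6).

Final answer: 5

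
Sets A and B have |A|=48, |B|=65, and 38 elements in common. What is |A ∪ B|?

|A union B| = |A| + |B| - |A intersect B| = 48 + 65 - 38.

Final answer: 75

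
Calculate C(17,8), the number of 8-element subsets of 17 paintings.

C(17,8) = 17!/(8! x (17-8)!).

Final answer: C(17,8) = 24310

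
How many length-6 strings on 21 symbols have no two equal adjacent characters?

First character: 21 choices. Each subsequent: 20 choices (must differ from the previous one).
Total: 21 x 20^5.

Final answer: 21 x 20^{5} = 67200000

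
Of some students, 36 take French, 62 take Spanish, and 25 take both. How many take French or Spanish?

|A union B| = |A| + |B| - |A intersect B| = 36 + 62 - 25.

Final answer: 73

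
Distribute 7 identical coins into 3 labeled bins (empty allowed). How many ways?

Stars and bars: C(n+k-1, k-1) = C(9,2).

Final answer: C(9,2) = 36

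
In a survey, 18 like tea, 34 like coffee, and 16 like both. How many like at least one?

|A union B| = |A| + |B| - |A intersect B| = 18 + 34 - 16.

Final answer: 36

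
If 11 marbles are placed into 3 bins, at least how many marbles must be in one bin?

By the pigeonhole principle: ceiling(11/3).

Final answer: 4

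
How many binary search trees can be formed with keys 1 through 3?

This is a standard Catalan-number count: the answer is C_n. Here n = 3.
C_n = C(2n,n)/(n+1), so C_{3} = C(6,3)/4 = 20/4.

Final answer: C_{3} = 5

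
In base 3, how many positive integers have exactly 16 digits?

These are the integers in [3^15, 3^16), so the count is 3^16 - 3^15 = 2 x 3^15.

Final answer: 28697814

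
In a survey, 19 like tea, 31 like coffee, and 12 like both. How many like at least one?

|A union B| = |A| + |B| - |A intersect B| = 19 + 31 - 12.

Final answer: 38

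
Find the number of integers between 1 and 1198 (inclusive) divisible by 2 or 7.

Multiples of 2: 599. Multiples of 7: 171. Of both (lcm=14): 85.
By inclusion-exclusion: 599 + 171 - 85.

Final answer: 685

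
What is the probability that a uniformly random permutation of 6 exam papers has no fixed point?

D(n) = (n-1)(D(n-1) + D(n-2)), D(0)=1, D(1)=0.
Building up: D(2)=1, D(3)=2, D(4)=9, D(5)=44, D(6)=265.
Total arrangements: 6! = 720.
Probability = D(6)/6! = 53/144.

Final answer: D(6)/6! = 265/720 = 0.368056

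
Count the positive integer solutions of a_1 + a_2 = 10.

Substitute a'_i = a_i - 1 (so a'_i >= 0). Then sum a'_i = 10 - 2 = 8.
Stars and bars: C(8+2-1, 2-1) = C(9,1).

Final answer: C(9,1) = 9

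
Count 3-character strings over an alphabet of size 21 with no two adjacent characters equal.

First character: 21 choices. Each subsequent: 20 choices (must differ from the previous one).
Total: 21 x 20^2.

Final answer: 21 x 20^{2} = 8400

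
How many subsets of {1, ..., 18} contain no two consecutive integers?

Condition on whether n belongs to the subset: if not, any valid subset of {1, ..., n-1} works (a(n-1)); if so, n-1 is excluded and the rest is a valid subset of {1, ..., n-2} (a(n-2)). Hence a(n) = a(n-1) + a(n-2), a(1)=2, a(2)=3.
Iterating the recurrence: a(1)=2, a(2)=3, a(3)=5, a(4)=8, a(5)=13, a(6)=21, a(7)=34, a(8)=55, a(9)=89, a(10)=144, a(11)=233, a(12)=377, a(13)=610, a(14)=987, a(15)=1597, a(16)=2584, a(17)=4181, a(18)=6765.

Final answer: 6765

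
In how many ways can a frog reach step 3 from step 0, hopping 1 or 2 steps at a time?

Condition on the final move: it is a 1-step (f(n-1) ways to get there) or a 2-step (f(n-2) ways), so f(n) = f(n-1) + f(n-2), with f(1)=1, f(2)=2.
Building up term by term: f(1)=1, f(2)=2, f(3)=3.

Final answer: 3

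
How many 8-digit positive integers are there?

First digit: 9 choices (1-9). Each of the remaining 7 digits: 10 choices.
Total: 9 x 10^7.

Final answer: 90000000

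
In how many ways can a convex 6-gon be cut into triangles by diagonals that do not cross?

The structures are counted by the Catalan number C_n. Here n = 6 - 2 = 4.
Using C_0 = 1 and C_(k+1) = C_k x 2(2k+1)/(k+2), build up term by term: C_1=1, C_2=2, C_3=5, C_4=14.

Final answer: C_{4} = 14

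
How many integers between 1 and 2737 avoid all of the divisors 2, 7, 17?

|div by 2|=1368, |div by 7|=391, |div by 17|=161.
|div by 2&7|=195, |div by 2&17|=80, |div by 7&17|=23, |div by all|=11.
By inclusion-exclusion, divisible by at least one: 1368+391+161-195-80-23+11 = 1633.
Not divisible by any: 2737 - 1633.

Final answer: 1104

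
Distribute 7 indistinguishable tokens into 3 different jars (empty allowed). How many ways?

Stars and bars: C(n+k-1, k-1) = C(9,2).

Final answer: C(9,2) = 36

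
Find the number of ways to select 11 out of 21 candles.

C(21,11) = 21!/(11! x 10!).

Final answer: \binom{21}{11} = 352716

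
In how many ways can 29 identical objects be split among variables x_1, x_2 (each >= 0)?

Stars and bars with 29 stars and 1 bars:
C(29+2-1, 2-1) = C(30,1).

Final answer: C(30,1) = 30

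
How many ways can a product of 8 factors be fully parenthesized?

The structures are counted by the Catalan number C_n. Here n = 8 - 1 = 7.
C_n = C(2n,n) - C(2n,n+1), so C_{7} = C(14,7) - C(14,8) = 3432 - 3003.

Final answer: C_{7} = 429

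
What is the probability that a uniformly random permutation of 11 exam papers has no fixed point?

D(n) = (n-1)(D(n-1) + D(n-2)), D(0)=1, D(1)=0.
Building up: D(2)=1, D(3)=2, D(4)=9, D(5)=44, D(6)=265, D(7)=1854, D(8)=14833, D(9)=133496, D(10)=1334961, D(11)=14684570.
Total arrangements: 11! = 39916800.
Probability = D(11)/11! = 1468457/3991680.

Final answer: D(11)/11! = 14684570/39916800 = 0.367879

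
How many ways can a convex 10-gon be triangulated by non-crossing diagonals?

This is a standard Catalan-number count: the answer is C_n. Here n = 10 - 2 = 8.
C_n = C(2n,n)/(n+1), so C_{8} = C(16,8)/9 = 12870/9.

Final answer: C_{8} = 1430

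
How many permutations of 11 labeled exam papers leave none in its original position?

Use the recurrence D(n) = (n-1)(D(n-1) + D(n-2)) with D(0)=1, D(1)=0.
D(2) = 1 x (0 + 1) = 1
D(3) = 2 x (1 + 0) = 2
D(4) = 3 x (2 + 1) = 9
D(5) = 4 x (9 + 2) = 44
D(6) = 5 x (44 + 9) = 265
D(7) = 6 x (265 + 44) = 1854
D(8) = 7 x (1854 + 265) = 14833
D(9) = 8 x (14833 + 1854) = 133496
D(10) = 9 x (133496 + 14833) = 1334961
D(11) = 10 x (D(10) + D(9)) = 10 x (1334961 + 133496)

Final answer: D(11) = 14684570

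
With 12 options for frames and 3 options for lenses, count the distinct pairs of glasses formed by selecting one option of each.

By the multiplication principle: 12 x 3.

Final answer: 36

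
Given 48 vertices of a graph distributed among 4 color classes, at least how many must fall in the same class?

By pigeonhole with 48 objects and 4 categories: ceiling(48/4).

Final answer: 12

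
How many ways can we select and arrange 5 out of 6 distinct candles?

P(6,5) = 6!/(6-5)! = 6!/1!.

Final answer: P(6,5) = 720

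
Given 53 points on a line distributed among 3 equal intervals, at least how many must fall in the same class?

By pigeonhole with 53 objects and 3 categories: ceiling(53/3).

Final answer: 18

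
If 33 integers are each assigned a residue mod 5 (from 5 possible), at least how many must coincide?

There are 5 possible values for residue mod 5. With 33 integers and 5 categories, by pigeonhole: ceiling(33/5).

Final answer: 7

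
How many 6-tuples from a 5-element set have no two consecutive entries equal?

First character: 5 choices. Each subsequent: 4 choices (must differ from the previous one).
Total: 5 x 4^5.

Final answer: 5 x 4^{5} = 5120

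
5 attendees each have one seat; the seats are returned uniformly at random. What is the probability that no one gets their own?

D(n) = (n-1)(D(n-1) + D(n-2)), D(0)=1, D(1)=0.
Building up: D(2)=1, D(3)=2, D(4)=9, D(5)=44.
Total arrangements: 5! = 120.
Probability = D(5)/5! = 11/30.

Final answer: D(5)/5! = 44/120 = 0.366667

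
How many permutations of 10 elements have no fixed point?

Derangements satisfy D(n) = (n-1)(D(n-1) + D(n-2)), starting from D(0)=1, D(1)=0.
D(2) = 1 x (0 + 1) = 1
D(3) = 2 x (1 + 0) = 2
D(4) = 3 x (2 + 1) = 9
D(5) = 4 x (9 + 2) = 44
D(6) = 5 x (44 + 9) = 265
D(7) = 6 x (265 + 44) = 1854
D(8) = 7 x (1854 + 265) = 14833
D(9) = 8 x (14833 + 1854) = 133496
D(10) = 9 x (D(9) + D(8)) = 9 x (133496 + 14833)

Final answer: D(10) = 1334961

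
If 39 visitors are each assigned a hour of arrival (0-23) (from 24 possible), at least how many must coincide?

There are 24 possible values for hour of arrival (0-23). With 39 visitors and 24 categories, by pigeonhole: ceiling(39/24).

Final answer: 2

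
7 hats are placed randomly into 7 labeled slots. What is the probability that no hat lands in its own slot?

Derangements satisfy D(n) = (n-1)(D(n-1) + D(n-2)), starting from D(0)=1, D(1)=0.
Building up: D(2)=1, D(3)=2, D(4)=9, D(5)=44, D(6)=265, D(7)=1854.
Total arrangements: 7! = 5040.
Probability = D(7)/7! = 103/280.

Final answer: D(7)/7! = 1854/5040 = 0.367857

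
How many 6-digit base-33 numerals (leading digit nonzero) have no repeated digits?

The leading digit has 32 choices (anything but zero); the next has 32 (anything but the first), then 31, and so on, one fewer each time.
Total: 32 x 32 x 31 x 30 x 29 x 28.

Final answer: 773283840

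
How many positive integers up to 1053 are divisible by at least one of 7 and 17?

Multiples of 7: 150. Multiples of 17: 61. Of both (lcm=119): 8.
By inclusion-exclusion: 150 + 61 - 8.

Final answer: 203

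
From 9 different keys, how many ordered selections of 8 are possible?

P(9,8) = 9!/(9-8)! = 9!/1!.

Final answer: P(9,8) = 362880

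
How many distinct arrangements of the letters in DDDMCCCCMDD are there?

Letters (C:4, D:5, M:2). Total letters: 11.
Permutations = 11!/(5! x 4! x 2!).

Final answer: 6930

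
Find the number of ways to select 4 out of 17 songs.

C(17,4) = 17!/(4! x 13!).

Final answer: \binom{17}{4} = 2380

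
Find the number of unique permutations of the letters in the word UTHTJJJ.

Letters (H:1, J:3, T:2, U:1). Total letters: 7.
Permutations = 7!/(3! x 2!).

Final answer: 420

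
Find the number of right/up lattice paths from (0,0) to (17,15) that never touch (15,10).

Total paths to (17,15): C(32,15) = 565722720.
Paths through (15,10): C(25,10) x C(7,5) = 68643960.
Avoiding (15,10): 565722720 - 68643960.

Final answer: 497078760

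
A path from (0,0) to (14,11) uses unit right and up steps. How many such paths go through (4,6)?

Paths (0,0)->(4,6): C(10,6) = 210.
Paths (4,6)->(14,11): C(15,5) = 3003.
By multiplication principle: 210 x 3003.

Final answer: 630630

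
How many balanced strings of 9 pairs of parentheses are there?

This is counted by the nth Catalan number C_n. Here n = 9 (pairs).
C_n = C(2n,n) - C(2n,n+1), so C_{9} = C(18,9) - C(18,10) = 48620 - 43758.

Final answer: C_{9} = 4862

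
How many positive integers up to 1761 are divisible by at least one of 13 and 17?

Multiples of 13: 135. Multiples of 17: 103. Of both (lcm=221): 7.
By inclusion-exclusion: 135 + 103 - 7.

Final answer: 231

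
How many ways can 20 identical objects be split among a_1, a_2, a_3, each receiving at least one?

Substitute a'_i = a_i - 1 (so a'_i >= 0). Then sum a'_i = 20 - 3 = 17.
Stars and bars: C(17+3-1, 3-1) = C(19,2).

Final answer: C(19,2) = 171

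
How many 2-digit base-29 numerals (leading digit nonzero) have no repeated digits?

The leading digit has 28 choices (anything but zero); the next has 28 (anything but the first), then 27, and so on, one fewer each time.
Total: 28 x 28.

Final answer: 784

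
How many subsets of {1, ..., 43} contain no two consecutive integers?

Let a(n) count such subsets of {1, ..., n}. Either n is excluded (a(n-1) ways) or n is included, forcing n-1 out (a(n-2) ways), so a(n) = a(n-1) + a(n-2) with a(1)=2, a(2)=3.
Computing successive values: a(1)=2, a(2)=3, a(3)=5, a(4)=8, a(5)=13, a(6)=21, a(7)=34, a(8)=55, a(9)=89, a(10)=144, a(11)=233, a(12)=377, a(13)=610, a(14)=987, a(15)=1597, a(16)=2584, a(17)=4181, a(18)=6765, a(19)=10946, a(20)=17711, a(21)=28657, a(22)=46368, a(23)=75025, a(24)=121393, a(25)=196418, a(26)=317811, a(27)=514229, a(28)=832040, a(29)=1346269, a(30)=2178309, a(31)=3524578, a(32)=5702887, a(33)=9227465, a(34)=14930352, a(35)=24157817, a(36)=39088169, a(37)=63245986, a(38)=102334155, a(39)=165580141, a(40)=267914296, a(41)=433494437, a(42)=701408733, a(43)=1134903170.

Final answer: 1134903170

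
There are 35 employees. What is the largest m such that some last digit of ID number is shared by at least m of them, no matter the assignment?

There are 10 possible values for last digit of ID number. With 35 employees and 10 categories, by pigeonhole: ceiling(35/10).

Final answer: 4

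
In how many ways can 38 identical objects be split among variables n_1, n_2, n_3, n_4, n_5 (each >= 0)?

Stars and bars with 38 stars and 4 bars:
C(38+5-1, 5-1) = C(42,4).

Final answer: C(42,4) = 111930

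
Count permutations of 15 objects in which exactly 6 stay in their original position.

Choose which 6 elements are fixed: C(15,6) = 5005.
Derange the remaining 9 using D(j) = (j-1)(D(j-1) + D(j-2)), D(0)=1, D(1)=0: D(2)=1, D(3)=2, D(4)=9, D(5)=44, D(6)=265, D(7)=1854, D(8)=14833, D(9)=133496.
Total: 5005 x 133496.

Final answer: C(15,6) D(9) = 668147480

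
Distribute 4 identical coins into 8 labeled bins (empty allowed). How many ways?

Stars and bars: C(n+k-1, k-1) = C(11,7).

Final answer: C(11,7) = 330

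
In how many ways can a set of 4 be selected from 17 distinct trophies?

C(17,4) = 17!/(4! x (17-4)!).

Final answer: C(17,4) = 2380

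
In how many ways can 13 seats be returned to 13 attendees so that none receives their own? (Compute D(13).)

D(n) = (n-1)(D(n-1) + D(n-2)), D(0)=1, D(1)=0.
D(2) = 1 x (0 + 1) = 1
D(3) = 2 x (1 + 0) = 2
D(4) = 3 x (2 + 1) = 9
D(5) = 4 x (9 + 2) = 44
D(6) = 5 x (44 + 9) = 265
D(7) = 6 x (265 + 44) = 1854
D(8) = 7 x (1854 + 265) = 14833
D(9) = 8 x (14833 + 1854) = 133496
D(10) = 9 x (133496 + 14833) = 1334961
D(11) = 10 x (1334961 + 133496) = 14684570
D(12) = 11 x (14684570 + 1334961) = 176214841
D(13) = 12 x (D(12) + D(11)) = 12 x (176214841 + 14684570)

Final answer: D(13) = 2290792932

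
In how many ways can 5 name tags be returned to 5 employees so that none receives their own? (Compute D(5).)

D(n) = (n-1)(D(n-1) + D(n-2)), D(0)=1, D(1)=0.
D(2) = 1 x (0 + 1) = 1
D(3) = 2 x (1 + 0) = 2
D(4) = 3 x (2 + 1) = 9
D(5) = 4 x (D(4) + D(3)) = 4 x (9 + 2)

Final answer: D(5) = 44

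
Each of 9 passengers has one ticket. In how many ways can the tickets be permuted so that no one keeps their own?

Use the recurrence D(n) = (n-1)(D(n-1) + D(n-2)) with D(0)=1, D(1)=0.
D(2) = 1 x (0 + 1) = 1
D(3) = 2 x (1 + 0) = 2
D(4) = 3 x (2 + 1) = 9
D(5) = 4 x (9 + 2) = 44
D(6) = 5 x (44 + 9) = 265
D(7) = 6 x (265 + 44) = 1854
D(8) = 7 x (1854 + 265) = 14833
D(9) = 8 x (D(8) + D(7)) = 8 x (14833 + 1854)

Final answer: D(9) = 133496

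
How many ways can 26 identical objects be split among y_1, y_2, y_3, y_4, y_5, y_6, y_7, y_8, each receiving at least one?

Substitute y'_i = y_i - 1 (so y'_i >= 0). Then sum y'_i = 26 - 8 = 18.
Stars and bars: C(18+8-1, 8-1) = C(25,7).

Final answer: C(25,7) = 480700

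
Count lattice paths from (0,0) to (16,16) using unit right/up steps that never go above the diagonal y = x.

Total monotonic paths to (16,16): C(32,16) = 601080390.
Reflecting each bad path at its first crossing gives a bijection with paths to (15,17): C(32,17) = 565722720.
Valid Dyck paths: 601080390 - 565722720.
(These counts are the Catalan numbers.)

Final answer: C_{16} = 35357670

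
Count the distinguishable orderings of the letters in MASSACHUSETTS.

Letters (A:2, C:1, E:1, H:1, M:1, S:4, T:2, U:1). Total letters: 13.
Permutations = 13!/(4! x 2! x 2!).

Final answer: 64864800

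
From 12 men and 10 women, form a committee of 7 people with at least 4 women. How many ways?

Sum over valid woman counts:
C(10,4)C(12,3) = 46200
C(10,5)C(12,2) = 16632
C(10,6)C(12,1) = 2520
C(10,7)C(12,0) = 120
Total: 46200 + 16632 + 2520 + 120.

Final answer: 65472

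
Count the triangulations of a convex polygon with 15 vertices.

This is a standard Catalan-number count: the answer is C_n. Here n = 15 - 2 = 13.
C_n = (2n)!/(n!(n+1)!), so C_{13} = 26!/(13! x 14!) = C(26,13)/14 = 10400600/14.

Final answer: C_{13} = 742900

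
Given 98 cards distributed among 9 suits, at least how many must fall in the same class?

By pigeonhole with 98 objects and 9 categories: ceiling(98/9).

Final answer: 11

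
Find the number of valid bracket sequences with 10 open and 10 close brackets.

This is a standard Catalan-number count: the answer is C_n. Here n = 10 (pairs).
C_n = (2n)!/(n!(n+1)!), so C_{10} = 20!/(10! x 11!) = C(20,10)/11 = 184756/11.

Final answer: C_{10} = 16796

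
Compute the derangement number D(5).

Derangements satisfy D(n) = (n-1)(D(n-1) + D(n-2)), starting from D(0)=1, D(1)=0.
Building up: D(2)=1, D(3)=2, D(4)=9.
D(5) = 4 x (D(4) + D(3)) = 4 x (9 + 2).

Final answer: D(5) = 44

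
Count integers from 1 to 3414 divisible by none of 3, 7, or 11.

|div by 3|=1138, |div by 7|=487, |div by 11|=310.
|div by 3&7|=162, |div by 3&11|=103, |div by 7&11|=44, |div by all|=14.
By inclusion-exclusion, divisible by at least one: 1138+487+310-162-103-44+14 = 1640.
Not divisible by any: 3414 - 1640.

Final answer: 1774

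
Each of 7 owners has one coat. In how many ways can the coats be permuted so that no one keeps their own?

D(n) = (n-1)(D(n-1) + D(n-2)), D(0)=1, D(1)=0.
D(2) = 1 x (0 + 1) = 1
D(3) = 2 x (1 + 0) = 2
D(4) = 3 x (2 + 1) = 9
D(5) = 4 x (9 + 2) = 44
D(6) = 5 x (44 + 9) = 265
D(7) = 6 x (D(6) + D(5)) = 6 x (265 + 44)

Final answer: D(7) = 1854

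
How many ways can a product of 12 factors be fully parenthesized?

This is counted by the nth Catalan number C_n. Here n = 12 - 1 = 11.
C_n = C(2n,n)/(n+1), so C_{11} = C(22,11)/12 = 705432/12.

Final answer: C_{11} = 58786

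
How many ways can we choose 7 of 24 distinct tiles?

C(24,7) = 24!/(7! x (24-7)!).

Final answer: C(24,7) = 346104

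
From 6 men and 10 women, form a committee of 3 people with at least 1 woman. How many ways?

Sum over valid woman counts:
C(10,1)C(6,2) = 150
C(10,2)C(6,1) = 270
C(10,3)C(6,0) = 120
Total: 150 + 270 + 120.

Final answer: 540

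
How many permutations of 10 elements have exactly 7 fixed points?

Choose which 7 elements are fixed: C(10,7) = 120.
Derange the remaining 3 using D(j) = (j-1)(D(j-1) + D(j-2)), D(0)=1, D(1)=0: D(2)=1, D(3)=2.
Total: 120 x 2.

Final answer: C(10,7) D(3) = 240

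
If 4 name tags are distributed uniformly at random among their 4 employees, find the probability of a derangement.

D(n) = (n-1)(D(n-1) + D(n-2)), D(0)=1, D(1)=0.
Building up: D(2)=1, D(3)=2, D(4)=9.
Total arrangements: 4! = 24.
Probability = D(4)/4! = 3/8.

Final answer: D(4)/4! = 9/24 = 0.375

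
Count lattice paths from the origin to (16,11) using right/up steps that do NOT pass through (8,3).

Total paths to (16,11): C(27,11) = 13037895.
Paths through (8,3): C(11,3) x C(16,8) = 2123550.
Avoiding (8,3): 13037895 - 2123550.

Final answer: 10914345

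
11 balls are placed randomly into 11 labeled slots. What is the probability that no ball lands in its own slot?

Use the recurrence D(n) = (n-1)(D(n-1) + D(n-2)) with D(0)=1, D(1)=0.
Building up: D(2)=1, D(3)=2, D(4)=9, D(5)=44, D(6)=265, D(7)=1854, D(8)=14833, D(9)=133496, D(10)=1334961, D(11)=14684570.
Total arrangements: 11! = 39916800.
Probability = D(11)/11! = 1468457/3991680.

Final answer: D(11)/11! = 14684570/39916800 = 0.367879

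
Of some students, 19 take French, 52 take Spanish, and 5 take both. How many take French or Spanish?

|A union B| = |A| + |B| - |A intersect B| = 19 + 52 - 5.

Final answer: 66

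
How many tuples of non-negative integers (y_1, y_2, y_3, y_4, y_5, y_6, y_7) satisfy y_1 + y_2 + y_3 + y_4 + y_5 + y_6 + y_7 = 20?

Stars and bars with 20 stars and 6 bars:
C(20+7-1, 7-1) = C(26,6).

Final answer: C(26,6) = 230230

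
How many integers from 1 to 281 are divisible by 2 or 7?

Multiples of 2: 140. Multiples of 7: 40. Of both (lcm=14): 20.
By inclusion-exclusion: 140 + 40 - 20.

Final answer: 160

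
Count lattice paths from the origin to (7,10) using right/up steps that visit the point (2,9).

Paths (0,0)->(2,9): C(11,9) = 55.
Paths (2,9)->(7,10): C(6,1) = 6.
By multiplication principle: 55 x 6.

Final answer: 330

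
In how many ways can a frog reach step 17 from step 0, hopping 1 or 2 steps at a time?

Condition on the final move: it is a 1-step (f(n-1) ways to get there) or a 2-step (f(n-2) ways), so f(n) = f(n-1) + f(n-2), with f(1)=1, f(2)=2.
Iterating the recurrence: f(1)=1, f(2)=2, f(3)=3, f(4)=5, f(5)=8, f(6)=13, f(7)=21, f(8)=34, f(9)=55, f(10)=89, f(11)=144, f(12)=233, f(13)=377, f(14)=610, f(15)=987, f(16)=1597, f(17)=2584.

Final answer: 2584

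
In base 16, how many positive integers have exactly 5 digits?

Leading digit: 15 options (nonzero). Other 4 digit(s): 16 options each.
Total: 15 x 16^4.

Final answer: 983040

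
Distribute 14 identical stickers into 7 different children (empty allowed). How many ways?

Stars and bars: C(n+k-1, k-1) = C(20,6).

Final answer: C(20,6) = 38760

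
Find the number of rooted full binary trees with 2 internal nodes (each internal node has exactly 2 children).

The structures are counted by the Catalan number C_n. Here n = 2.
C_n = C(2n,n) - C(2n,n+1), so C_{2} = C(4,2) - C(4,3) = 6 - 4.

Final answer: C_{2} = 2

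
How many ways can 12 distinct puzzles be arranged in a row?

The number of ways to arrange 12 distinct objects is 12!.

Final answer: 12! = 479001600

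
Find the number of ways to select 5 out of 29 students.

C(29,5) = 29!/(5! x 24!).

Final answer: \binom{29}{5} = 118755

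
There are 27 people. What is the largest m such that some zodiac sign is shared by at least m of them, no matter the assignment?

There are 12 possible values for zodiac sign. With 27 people and 12 categories, by pigeonhole: ceiling(27/12).

Final answer: 3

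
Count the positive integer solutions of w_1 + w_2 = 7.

Substitute w'_i = w_i - 1 (so w'_i >= 0). Then sum w'_i = 7 - 2 = 5.
Stars and bars: C(5+2-1, 2-1) = C(6,1).

Final answer: C(6,1) = 6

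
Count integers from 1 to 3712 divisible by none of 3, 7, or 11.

|div by 3|=1237, |div by 7|=530, |div by 11|=337.
|div by 3&7|=176, |div by 3&11|=112, |div by 7&11|=48, |div by all|=16.
By inclusion-exclusion, divisible by at least one: 1237+530+337-176-112-48+16 = 1784.
Not divisible by any: 3712 - 1784.

Final answer: 1928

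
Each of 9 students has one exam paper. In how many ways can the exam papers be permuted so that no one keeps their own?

Use the recurrence D(n) = (n-1)(D(n-1) + D(n-2)) with D(0)=1, D(1)=0.
D(2) = 1 x (0 + 1) = 1
D(3) = 2 x (1 + 0) = 2
D(4) = 3 x (2 + 1) = 9
D(5) = 4 x (9 + 2) = 44
D(6) = 5 x (44 + 9) = 265
D(7) = 6 x (265 + 44) = 1854
D(8) = 7 x (1854 + 265) = 14833
D(9) = 8 x (D(8) + D(7)) = 8 x (14833 + 1854)

Final answer: D(9) = 133496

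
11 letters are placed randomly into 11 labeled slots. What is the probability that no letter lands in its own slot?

D(n) = (n-1)(D(n-1) + D(n-2)), D(0)=1, D(1)=0.
Building up: D(2)=1, D(3)=2, D(4)=9, D(5)=44, D(6)=265, D(7)=1854, D(8)=14833, D(9)=133496, D(10)=1334961, D(11)=14684570.
Total arrangements: 11! = 39916800.
Probability = D(11)/11! = 1468457/3991680.

Final answer: D(11)/11! = 14684570/39916800 = 0.367879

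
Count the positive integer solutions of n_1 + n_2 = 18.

Substitute n'_i = n_i - 1 (so n'_i >= 0). Then sum n'_i = 18 - 2 = 16.
Stars and bars: C(16+2-1, 2-1) = C(17,1).

Final answer: C(17,1) = 17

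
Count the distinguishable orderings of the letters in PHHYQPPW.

Letters (H:2, P:3, Q:1, W:1, Y:1). Total letters: 8.
Permutations = 8!/(3! x 2!).

Final answer: 3360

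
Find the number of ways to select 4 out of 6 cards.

C(6,4) = 6!/(4! x (6-4)!).

Final answer: C(6,4) = 15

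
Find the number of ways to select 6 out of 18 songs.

C(18,6) = 18!/(6! x 12!).

Final answer: \binom{18}{6} = 18564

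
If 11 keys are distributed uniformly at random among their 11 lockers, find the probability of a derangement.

Derangements satisfy D(n) = (n-1)(D(n-1) + D(n-2)), starting from D(0)=1, D(1)=0.
Building up: D(2)=1, D(3)=2, D(4)=9, D(5)=44, D(6)=265, D(7)=1854, D(8)=14833, D(9)=133496, D(10)=1334961, D(11)=14684570.
Total arrangements: 11! = 39916800.
Probability = D(11)/11! = 1468457/3991680.

Final answer: D(11)/11! = 14684570/39916800 = 0.367879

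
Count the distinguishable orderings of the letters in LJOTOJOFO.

Letters (F:1, J:2, L:1, O:4, T:1). Total letters: 9.
Permutations = 9!/(4! x 2!).

Final answer: 7560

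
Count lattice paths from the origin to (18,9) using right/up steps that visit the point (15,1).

Paths (0,0)->(15,1): C(16,1) = 16.
Paths (15,1)->(18,9): C(11,8) = 165.
By multiplication principle: 16 x 165.

Final answer: 2640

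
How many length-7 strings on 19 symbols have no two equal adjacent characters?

Let g(n) count such strings. g(1) = 19, and each valid string of length n-1 extends in 18 ways (any symbol but the last), so g(n) = 18 g(n-1).
Total: g(7) = 19 x 18^6.

Final answer: 19 x 18^{6} = 646232256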